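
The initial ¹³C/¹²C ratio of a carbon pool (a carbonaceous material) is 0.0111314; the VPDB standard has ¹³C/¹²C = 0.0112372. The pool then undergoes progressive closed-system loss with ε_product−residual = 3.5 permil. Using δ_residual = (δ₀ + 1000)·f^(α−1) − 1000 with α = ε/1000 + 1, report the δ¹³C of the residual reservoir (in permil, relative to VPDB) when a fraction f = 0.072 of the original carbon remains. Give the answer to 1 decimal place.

δ₀ = (0.0111314/0.0112372 − 1)×1000 = (0.990585 − 1)×1000 = -9.415 permil
α − 1 = ε/1000 = 0.0035
f^(α−1) = 0.072^(0.0035) = 0.990833
δ_res = (-9.415 + 1000) × 0.990833 − 1000 = 981.505 − 1000 = -18.50 permil

-18.5 permil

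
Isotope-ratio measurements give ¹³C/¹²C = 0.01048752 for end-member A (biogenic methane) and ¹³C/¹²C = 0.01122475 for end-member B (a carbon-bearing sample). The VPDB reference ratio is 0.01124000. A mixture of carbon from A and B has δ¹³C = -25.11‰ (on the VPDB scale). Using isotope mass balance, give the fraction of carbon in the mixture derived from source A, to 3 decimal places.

δ_A = (0.01048752/0.01124000 − 1)×1000 = (0.933053 − 1)×1000 = -66.947‰
δ_B = (0.01122475/0.01124000 − 1)×1000 = (0.998643 − 1)×1000 = -1.357‰
f_A = (δ_mix − δ_B)/(δ_A − δ_B) = (-25.11 − (-1.357))/(-66.947 − (-1.357))
f_A = -23.753 / -65.590 = 0.3621

0.362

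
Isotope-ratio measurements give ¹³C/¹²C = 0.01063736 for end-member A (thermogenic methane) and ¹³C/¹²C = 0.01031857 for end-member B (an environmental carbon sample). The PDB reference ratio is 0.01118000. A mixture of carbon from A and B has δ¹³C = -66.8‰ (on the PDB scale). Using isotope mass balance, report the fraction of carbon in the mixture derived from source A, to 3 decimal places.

δ_A = (0.01063736/0.01118000 − 1)×1000 = (0.951463 − 1)×1000 = -48.537‰
δ_B = (0.01031857/0.01118000 − 1)×1000 = (0.922949 − 1)×1000 = -77.051‰
f_A = (δ_mix − δ_B)/(δ_A − δ_B) = (-66.8 − (-77.051))/(-48.537 − (-77.051))
f_A = 10.251 / 28.514 = 0.3595

0.360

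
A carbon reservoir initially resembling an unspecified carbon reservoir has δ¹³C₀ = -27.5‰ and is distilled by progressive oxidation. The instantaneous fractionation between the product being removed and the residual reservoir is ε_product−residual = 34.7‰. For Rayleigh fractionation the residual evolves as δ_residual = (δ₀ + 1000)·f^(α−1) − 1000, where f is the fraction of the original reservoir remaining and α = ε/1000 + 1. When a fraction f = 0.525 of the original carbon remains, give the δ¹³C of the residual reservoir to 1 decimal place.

Rayleigh residual: δ_res = (δ₀ + 1000)·f^(α−1) − 1000
α = ε/1000 + 1 = 1.03470, so α − 1 = 0.03470
f^(α−1) = 0.525^(0.03470) = 0.977889
δ_res = (-27.5 + 1000) × 0.977889 − 1000 = 950.997 − 1000 = -49.00‰

-49.0‰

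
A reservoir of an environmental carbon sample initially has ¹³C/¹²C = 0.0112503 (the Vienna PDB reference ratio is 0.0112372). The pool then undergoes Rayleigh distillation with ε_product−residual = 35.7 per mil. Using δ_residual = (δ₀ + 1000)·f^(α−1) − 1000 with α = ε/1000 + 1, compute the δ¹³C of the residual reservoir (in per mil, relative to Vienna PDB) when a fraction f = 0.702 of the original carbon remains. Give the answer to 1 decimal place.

δ₀ = (0.0112503/0.0112372 − 1)×1000 = (1.001166 − 1)×1000 = 1.166 per mil
α − 1 = ε/1000 = 0.0357
f^(α−1) = 0.702^(0.0357) = 0.987448
δ_res = (1.166 + 1000) × 0.987448 − 1000 = 988.599 − 1000 = -11.40 per mil

-11.4 per mil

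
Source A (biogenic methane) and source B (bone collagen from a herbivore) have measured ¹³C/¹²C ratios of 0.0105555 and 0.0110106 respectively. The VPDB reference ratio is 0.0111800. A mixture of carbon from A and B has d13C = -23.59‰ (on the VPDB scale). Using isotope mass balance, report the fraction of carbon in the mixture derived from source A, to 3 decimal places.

0.207

δ_A = (0.0105555/0.0111800 − 1)×1000 = (0.944141 − 1)×1000 = -55.859‰
δ_B = (0.0110106/0.0111800 − 1)×1000 = (0.984848 − 1)×1000 = -15.152‰
f_A = (δ_mix − δ_B)/(δ_A − δ_B) = (-23.59 − (-15.152))/(-55.859 − (-15.152))
f_A = -8.438 / -40.707 = 0.2073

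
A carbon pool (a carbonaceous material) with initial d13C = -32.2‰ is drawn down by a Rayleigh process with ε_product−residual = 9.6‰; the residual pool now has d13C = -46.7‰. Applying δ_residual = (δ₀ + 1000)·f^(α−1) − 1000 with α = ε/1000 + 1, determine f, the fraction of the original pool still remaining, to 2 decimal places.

0.21

α − 1 = ε/1000 = 0.0096
(δ_res + 1000)/(δ₀ + 1000) = (-46.7 + 1000)/(-32.2 + 1000) = 953.3/967.8 = 0.985018
f = 0.985018^(1/0.0096) = exp(ln(0.985018)/0.0096) = exp(-0.01510/0.0096)
f = exp(-1.5725) = 0.2075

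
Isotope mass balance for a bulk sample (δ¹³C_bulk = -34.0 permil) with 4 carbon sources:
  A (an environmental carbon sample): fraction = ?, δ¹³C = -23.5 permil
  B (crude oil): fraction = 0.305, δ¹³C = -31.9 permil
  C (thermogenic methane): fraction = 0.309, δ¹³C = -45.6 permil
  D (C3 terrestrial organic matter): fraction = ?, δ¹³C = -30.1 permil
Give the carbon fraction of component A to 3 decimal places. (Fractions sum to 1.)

0.218

Let f_A and f_D be the unknown fractions; fractions sum to 1 so f_A + f_D = 0.386.
Mass balance: Σ fᵢ·δᵢ = δ_bulk ⇒ f_A·(-23.5) + f_D·(-30.1) = -34.0 − (-23.820) = -10.180
Substitute f_D = 0.386 − f_A:
f_A·(-23.5 − -30.1) = -10.180 − 0.386×(-30.1) = 1.439
f_A = 1.439 / 6.6 = 0.2180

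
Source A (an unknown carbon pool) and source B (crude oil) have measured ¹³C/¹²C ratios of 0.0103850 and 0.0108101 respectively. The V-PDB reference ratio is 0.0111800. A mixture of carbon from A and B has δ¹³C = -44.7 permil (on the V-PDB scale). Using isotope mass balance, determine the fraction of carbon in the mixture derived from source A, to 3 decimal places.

δ_A = (0.0103850/0.0111800 − 1)×1000 = (0.928891 − 1)×1000 = -71.109 permil
δ_B = (0.0108101/0.0111800 − 1)×1000 = (0.966914 − 1)×1000 = -33.086 permil
f_A = (δ_mix − δ_B)/(δ_A − δ_B) = (-44.7 − (-33.086))/(-71.109 − (-33.086))
f_A = -11.614 / -38.023 = 0.3054

0.305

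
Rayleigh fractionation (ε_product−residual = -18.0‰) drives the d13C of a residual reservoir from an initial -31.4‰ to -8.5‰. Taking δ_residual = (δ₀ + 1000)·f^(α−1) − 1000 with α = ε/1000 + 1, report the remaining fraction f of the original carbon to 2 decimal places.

α − 1 = ε/1000 = -0.0180
(δ_res + 1000)/(δ₀ + 1000) = (-8.5 + 1000)/(-31.4 + 1000) = 991.5/968.6 = 1.023642
f = 1.023642^(1/-0.0180) = exp(ln(1.023642)/-0.0180) = exp(0.02337/-0.0180)
f = exp(-1.2982) = 0.2730

0.27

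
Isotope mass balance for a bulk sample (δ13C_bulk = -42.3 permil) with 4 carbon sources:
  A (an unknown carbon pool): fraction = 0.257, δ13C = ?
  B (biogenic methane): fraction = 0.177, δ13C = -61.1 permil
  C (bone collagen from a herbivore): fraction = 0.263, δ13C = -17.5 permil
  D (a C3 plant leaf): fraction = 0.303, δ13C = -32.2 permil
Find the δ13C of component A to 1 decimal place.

-66.6 permil

Isotope mass balance: δ_bulk = Σ fᵢ·δᵢ.
-42.3 = 0.257×δ_A + 0.177×(-61.1) + 0.263×(-17.5) + 0.303×(-32.2)
0.257·δ_A = -42.3 − (-25.174) = -17.126
δ_A = -17.126 / 0.257 = -66.64 permil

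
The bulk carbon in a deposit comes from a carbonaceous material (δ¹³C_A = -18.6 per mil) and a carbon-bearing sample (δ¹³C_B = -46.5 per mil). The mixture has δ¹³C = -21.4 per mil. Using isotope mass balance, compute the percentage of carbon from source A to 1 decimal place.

90.0%

δ_mix = f_A·δ_A + (1 − f_A)·δ_B  ⇒  f_A = (δ_mix − δ_B)/(δ_A − δ_B)
f_A = (-21.4 − (-46.5)) / (-18.6 − (-46.5))
f_A = 25.1 / 27.9 = 0.8996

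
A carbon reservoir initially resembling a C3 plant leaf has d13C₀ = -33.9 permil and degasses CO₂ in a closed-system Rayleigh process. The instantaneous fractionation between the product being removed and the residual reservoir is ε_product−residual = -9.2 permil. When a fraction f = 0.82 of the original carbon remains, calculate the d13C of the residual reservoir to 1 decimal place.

Rayleigh residual: δ_res = (δ₀ + 1000)·f^(α−1) − 1000
α = ε/1000 + 1 = 0.99080, so α − 1 = -0.00920
f^(α−1) = 0.82^(-0.00920) = 1.001827
δ_res = (-33.9 + 1000) × 1.001827 − 1000 = 967.865 − 1000 = -32.13 permil

-32.1 permil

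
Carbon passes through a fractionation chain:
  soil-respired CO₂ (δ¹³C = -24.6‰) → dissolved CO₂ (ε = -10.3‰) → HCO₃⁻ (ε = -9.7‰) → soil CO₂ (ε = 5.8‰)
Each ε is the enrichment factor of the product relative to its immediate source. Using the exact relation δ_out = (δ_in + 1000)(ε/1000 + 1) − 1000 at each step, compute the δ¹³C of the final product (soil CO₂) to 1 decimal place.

step 1: δ = (-24.60 + 1000)·(-10.3/1000 + 1) − 1000 = -34.65‰
step 2: δ = (-34.65 + 1000)·(-9.7/1000 + 1) − 1000 = -44.01‰
step 3: δ = (-44.01 + 1000)·(5.8/1000 + 1) − 1000 = -38.47‰

-38.5‰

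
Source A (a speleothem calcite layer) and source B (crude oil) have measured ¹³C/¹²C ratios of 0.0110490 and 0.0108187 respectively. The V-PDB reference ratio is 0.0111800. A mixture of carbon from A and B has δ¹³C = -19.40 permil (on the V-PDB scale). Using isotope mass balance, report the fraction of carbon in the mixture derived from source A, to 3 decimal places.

δ_A = (0.0110490/0.0111800 − 1)×1000 = (0.988283 − 1)×1000 = -11.717 permil
δ_B = (0.0108187/0.0111800 − 1)×1000 = (0.967683 − 1)×1000 = -32.317 permil
f_A = (δ_mix − δ_B)/(δ_A − δ_B) = (-19.40 − (-32.317))/(-11.717 − (-32.317))
f_A = 12.917 / 20.599 = 0.6270

0.627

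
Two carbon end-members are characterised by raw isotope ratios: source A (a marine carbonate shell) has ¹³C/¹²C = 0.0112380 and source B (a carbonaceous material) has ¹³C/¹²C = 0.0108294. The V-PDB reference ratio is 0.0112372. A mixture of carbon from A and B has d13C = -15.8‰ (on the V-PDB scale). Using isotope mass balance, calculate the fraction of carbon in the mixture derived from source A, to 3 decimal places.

0.564

δ_A = (0.0112380/0.0112372 − 1)×1000 = (1.000071 − 1)×1000 = 0.071‰
δ_B = (0.0108294/0.0112372 − 1)×1000 = (0.963710 − 1)×1000 = -36.290‰
f_A = (δ_mix − δ_B)/(δ_A − δ_B) = (-15.8 − (-36.290))/(0.071 − (-36.290))
f_A = 20.490 / 36.361 = 0.5635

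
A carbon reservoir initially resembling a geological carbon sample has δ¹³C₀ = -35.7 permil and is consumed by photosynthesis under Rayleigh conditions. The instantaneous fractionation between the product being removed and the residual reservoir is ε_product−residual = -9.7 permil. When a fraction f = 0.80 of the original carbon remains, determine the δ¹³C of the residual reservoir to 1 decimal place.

Rayleigh residual: δ_res = (δ₀ + 1000)·f^(α−1) − 1000
α = ε/1000 + 1 = 0.99030, so α − 1 = -0.00970
f^(α−1) = 0.80^(-0.00970) = 1.002167
δ_res = (-35.7 + 1000) × 1.002167 − 1000 = 966.389 − 1000 = -33.61 permil

-33.6 permil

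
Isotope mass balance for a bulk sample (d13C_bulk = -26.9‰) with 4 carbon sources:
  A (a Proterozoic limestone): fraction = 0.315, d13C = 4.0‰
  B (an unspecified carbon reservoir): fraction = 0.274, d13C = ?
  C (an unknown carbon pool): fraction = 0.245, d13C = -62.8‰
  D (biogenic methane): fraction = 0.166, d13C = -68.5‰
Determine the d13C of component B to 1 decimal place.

Isotope mass balance: δ_bulk = Σ fᵢ·δᵢ.
-26.9 = 0.315×(4.0) + 0.274×δ_B + 0.245×(-62.8) + 0.166×(-68.5)
0.274·δ_B = -26.9 − (-25.497) = -1.403
δ_B = -1.403 / 0.274 = -5.12‰

-5.1‰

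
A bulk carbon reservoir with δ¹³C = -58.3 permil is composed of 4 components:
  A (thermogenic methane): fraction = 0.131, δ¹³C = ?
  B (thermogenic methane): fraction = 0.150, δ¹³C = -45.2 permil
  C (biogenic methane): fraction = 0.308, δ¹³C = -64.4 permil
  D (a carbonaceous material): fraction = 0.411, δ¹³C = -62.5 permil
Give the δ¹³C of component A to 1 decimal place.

-45.8 permil

Isotope mass balance: δ_bulk = Σ fᵢ·δᵢ.
-58.3 = 0.131×δ_A + 0.150×(-45.2) + 0.308×(-64.4) + 0.411×(-62.5)
0.131·δ_A = -58.3 − (-52.303) = -5.997
δ_A = -5.997 / 0.131 = -45.78 permil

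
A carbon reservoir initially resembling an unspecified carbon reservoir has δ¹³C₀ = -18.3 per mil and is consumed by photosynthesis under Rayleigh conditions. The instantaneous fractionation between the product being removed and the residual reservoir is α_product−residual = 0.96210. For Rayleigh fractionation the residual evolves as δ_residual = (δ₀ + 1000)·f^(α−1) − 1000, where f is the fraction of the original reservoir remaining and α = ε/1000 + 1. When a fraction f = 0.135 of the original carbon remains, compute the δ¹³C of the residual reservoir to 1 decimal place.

Rayleigh residual: δ_res = (δ₀ + 1000)·f^(α−1) − 1000
α − 1 = -0.03790
f^(α−1) = 0.135^(-0.03790) = 1.078848
δ_res = (-18.3 + 1000) × 1.078848 − 1000 = 1059.105 − 1000 = 59.11 per mil

59.1 per mil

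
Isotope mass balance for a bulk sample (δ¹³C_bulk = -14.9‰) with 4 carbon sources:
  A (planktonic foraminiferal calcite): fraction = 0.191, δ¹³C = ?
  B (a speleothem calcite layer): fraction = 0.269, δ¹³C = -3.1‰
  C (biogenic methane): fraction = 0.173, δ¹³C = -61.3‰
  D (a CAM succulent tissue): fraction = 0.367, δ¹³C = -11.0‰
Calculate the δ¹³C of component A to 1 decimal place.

Isotope mass balance: δ_bulk = Σ fᵢ·δᵢ.
-14.9 = 0.191×δ_A + 0.269×(-3.1) + 0.173×(-61.3) + 0.367×(-11.0)
0.191·δ_A = -14.9 − (-15.476) = 0.576
δ_A = 0.576 / 0.191 = 3.01‰

3.0‰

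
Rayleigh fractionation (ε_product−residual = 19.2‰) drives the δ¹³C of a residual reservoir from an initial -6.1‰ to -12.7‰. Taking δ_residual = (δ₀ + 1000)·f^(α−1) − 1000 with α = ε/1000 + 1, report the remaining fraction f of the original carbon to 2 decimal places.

α − 1 = ε/1000 = 0.0192
(δ_res + 1000)/(δ₀ + 1000) = (-12.7 + 1000)/(-6.1 + 1000) = 987.3/993.9 = 0.993359
f = 0.993359^(1/0.0192) = exp(ln(0.993359)/0.0192) = exp(-0.00666/0.0192)
f = exp(-0.3470) = 0.7068

0.71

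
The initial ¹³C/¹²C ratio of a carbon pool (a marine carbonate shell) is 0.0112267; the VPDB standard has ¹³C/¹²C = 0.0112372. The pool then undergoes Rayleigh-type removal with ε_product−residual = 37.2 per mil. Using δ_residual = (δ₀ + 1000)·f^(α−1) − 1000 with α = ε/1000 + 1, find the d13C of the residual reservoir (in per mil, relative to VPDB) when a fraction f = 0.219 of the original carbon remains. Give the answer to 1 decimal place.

-55.8 per mil

δ₀ = (0.0112267/0.0112372 − 1)×1000 = (0.999066 − 1)×1000 = -0.934 per mil
α − 1 = ε/1000 = 0.0372
f^(α−1) = 0.219^(0.0372) = 0.945071
δ_res = (-0.934 + 1000) × 0.945071 − 1000 = 944.188 − 1000 = -55.81 per mil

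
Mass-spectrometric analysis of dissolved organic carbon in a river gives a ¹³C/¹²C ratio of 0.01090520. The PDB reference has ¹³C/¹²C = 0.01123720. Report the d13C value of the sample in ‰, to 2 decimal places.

-29.54‰

d13C = (R_sample / R_standard − 1) × 1000
R_sample / R_standard = 0.01090520 / 0.01123720 = 0.970455
d13C = (0.970455 − 1) × 1000 = -29.545‰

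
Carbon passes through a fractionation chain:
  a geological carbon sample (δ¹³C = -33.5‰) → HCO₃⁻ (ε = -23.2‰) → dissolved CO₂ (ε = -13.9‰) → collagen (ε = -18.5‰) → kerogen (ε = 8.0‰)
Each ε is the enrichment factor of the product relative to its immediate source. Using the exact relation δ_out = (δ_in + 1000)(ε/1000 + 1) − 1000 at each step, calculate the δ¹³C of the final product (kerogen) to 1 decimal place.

step 1: δ = (-33.50 + 1000)·(-23.2/1000 + 1) − 1000 = -55.92‰
step 2: δ = (-55.92 + 1000)·(-13.9/1000 + 1) − 1000 = -69.05‰
step 3: δ = (-69.05 + 1000)·(-18.5/1000 + 1) − 1000 = -86.27‰
step 4: δ = (-86.27 + 1000)·(8.0/1000 + 1) − 1000 = -78.96‰

-79.0‰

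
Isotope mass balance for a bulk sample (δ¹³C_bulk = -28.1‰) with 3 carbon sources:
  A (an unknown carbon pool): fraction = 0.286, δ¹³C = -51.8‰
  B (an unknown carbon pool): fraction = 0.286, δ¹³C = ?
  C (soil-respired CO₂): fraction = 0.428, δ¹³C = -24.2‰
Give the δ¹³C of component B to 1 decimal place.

-10.2‰

Isotope mass balance: δ_bulk = Σ fᵢ·δᵢ.
-28.1 = 0.286×(-51.8) + 0.286×δ_B + 0.428×(-24.2)
0.286·δ_B = -28.1 − (-25.172) = -2.928
δ_B = -2.928 / 0.286 = -10.24‰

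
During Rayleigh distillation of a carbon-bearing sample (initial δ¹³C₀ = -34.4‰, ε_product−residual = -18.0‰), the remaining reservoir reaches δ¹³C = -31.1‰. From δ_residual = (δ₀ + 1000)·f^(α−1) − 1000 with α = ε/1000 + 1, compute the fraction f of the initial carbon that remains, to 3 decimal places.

0.827

α − 1 = ε/1000 = -0.0180
(δ_res + 1000)/(δ₀ + 1000) = (-31.1 + 1000)/(-34.4 + 1000) = 968.9/965.6 = 1.003418
f = 1.003418^(1/-0.0180) = exp(ln(1.003418)/-0.0180) = exp(0.00341/-0.0180)
f = exp(-0.1895) = 0.8273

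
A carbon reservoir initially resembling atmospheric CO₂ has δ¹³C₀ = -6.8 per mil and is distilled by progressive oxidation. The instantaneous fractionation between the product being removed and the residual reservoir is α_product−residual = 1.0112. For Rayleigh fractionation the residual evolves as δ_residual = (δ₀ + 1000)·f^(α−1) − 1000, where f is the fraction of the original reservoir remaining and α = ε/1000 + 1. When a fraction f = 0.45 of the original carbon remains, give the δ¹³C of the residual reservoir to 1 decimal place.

Rayleigh residual: δ_res = (δ₀ + 1000)·f^(α−1) − 1000
α − 1 = 0.01120
f^(α−1) = 0.45^(0.01120) = 0.991097
δ_res = (-6.8 + 1000) × 0.991097 − 1000 = 984.357 − 1000 = -15.64 per mil

-15.6 per mil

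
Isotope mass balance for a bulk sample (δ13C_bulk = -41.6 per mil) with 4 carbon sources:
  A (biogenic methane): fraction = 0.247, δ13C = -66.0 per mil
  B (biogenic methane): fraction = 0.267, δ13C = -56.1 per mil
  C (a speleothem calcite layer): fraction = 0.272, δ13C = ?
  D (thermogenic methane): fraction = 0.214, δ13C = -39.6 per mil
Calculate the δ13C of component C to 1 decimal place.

Isotope mass balance: δ_bulk = Σ fᵢ·δᵢ.
-41.6 = 0.247×(-66.0) + 0.267×(-56.1) + 0.272×δ_C + 0.214×(-39.6)
0.272·δ_C = -41.6 − (-39.755) = -1.845
δ_C = -1.845 / 0.272 = -6.78 per mil

-6.8 per mil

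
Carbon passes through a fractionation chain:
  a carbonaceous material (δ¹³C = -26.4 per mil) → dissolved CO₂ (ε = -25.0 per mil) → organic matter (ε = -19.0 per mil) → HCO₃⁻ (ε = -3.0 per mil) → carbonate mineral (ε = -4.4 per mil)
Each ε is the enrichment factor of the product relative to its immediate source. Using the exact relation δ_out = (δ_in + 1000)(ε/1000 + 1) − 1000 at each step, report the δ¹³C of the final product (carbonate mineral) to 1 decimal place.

step 1: δ = (-26.40 + 1000)·(-25.0/1000 + 1) − 1000 = -50.74 per mil
step 2: δ = (-50.74 + 1000)·(-19.0/1000 + 1) − 1000 = -68.78 per mil
step 3: δ = (-68.78 + 1000)·(-3.0/1000 + 1) − 1000 = -71.57 per mil
step 4: δ = (-71.57 + 1000)·(-4.4/1000 + 1) − 1000 = -75.65 per mil

-75.7 per mil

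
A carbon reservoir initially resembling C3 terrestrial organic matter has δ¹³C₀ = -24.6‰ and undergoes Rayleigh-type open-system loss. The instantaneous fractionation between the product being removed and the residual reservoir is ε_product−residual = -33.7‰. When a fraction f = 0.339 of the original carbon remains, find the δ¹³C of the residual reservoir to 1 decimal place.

11.6‰

Rayleigh residual: δ_res = (δ₀ + 1000)·f^(α−1) − 1000
α = ε/1000 + 1 = 0.96630, so α − 1 = -0.03370
f^(α−1) = 0.339^(-0.03370) = 1.037128
δ_res = (-24.6 + 1000) × 1.037128 − 1000 = 1011.614 − 1000 = 11.61‰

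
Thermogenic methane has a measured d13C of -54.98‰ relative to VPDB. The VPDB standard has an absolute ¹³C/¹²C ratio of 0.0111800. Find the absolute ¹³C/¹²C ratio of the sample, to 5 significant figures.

R_sample = R_standard × (d13C/1000 + 1)
R_sample = 0.0111800 × (-54.98/1000 + 1) = 0.0111800 × 0.945020
R_sample = 0.0105653

0.010565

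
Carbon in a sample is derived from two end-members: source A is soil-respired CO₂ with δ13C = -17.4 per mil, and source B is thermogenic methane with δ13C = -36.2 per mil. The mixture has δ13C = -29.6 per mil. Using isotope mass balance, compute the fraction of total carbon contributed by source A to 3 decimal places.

δ_mix = f_A·δ_A + (1 − f_A)·δ_B  ⇒  f_A = (δ_mix − δ_B)/(δ_A − δ_B)
f_A = (-29.6 − (-36.2)) / (-17.4 − (-36.2))
f_A = 6.6 / 18.8 = 0.3511

0.351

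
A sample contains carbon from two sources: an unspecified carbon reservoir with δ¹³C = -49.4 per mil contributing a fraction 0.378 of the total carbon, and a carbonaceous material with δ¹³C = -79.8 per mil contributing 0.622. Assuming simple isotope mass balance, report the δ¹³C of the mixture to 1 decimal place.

-68.3 per mil

δ_mix = f_A·δ_A + f_B·δ_B
δ_mix = 0.378 × (-49.4) + 0.622 × (-79.8)
δ_mix = -18.67 + -49.64 = -68.31 per mil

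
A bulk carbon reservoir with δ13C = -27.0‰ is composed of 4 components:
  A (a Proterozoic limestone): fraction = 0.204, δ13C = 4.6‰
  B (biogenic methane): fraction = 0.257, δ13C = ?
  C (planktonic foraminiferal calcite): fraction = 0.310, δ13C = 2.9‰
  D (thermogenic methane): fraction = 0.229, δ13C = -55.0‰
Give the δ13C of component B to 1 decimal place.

Isotope mass balance: δ_bulk = Σ fᵢ·δᵢ.
-27.0 = 0.204×(4.6) + 0.257×δ_B + 0.310×(2.9) + 0.229×(-55.0)
0.257·δ_B = -27.0 − (-10.758) = -16.242
δ_B = -16.242 / 0.257 = -63.20‰

-63.2‰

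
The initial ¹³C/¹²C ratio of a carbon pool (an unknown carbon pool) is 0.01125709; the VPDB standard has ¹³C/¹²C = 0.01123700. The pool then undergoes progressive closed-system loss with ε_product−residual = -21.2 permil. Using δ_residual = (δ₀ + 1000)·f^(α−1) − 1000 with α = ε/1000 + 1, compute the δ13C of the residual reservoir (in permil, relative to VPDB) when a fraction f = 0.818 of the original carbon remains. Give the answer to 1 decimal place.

6.1 permil

δ₀ = (0.01125709/0.01123700 − 1)×1000 = (1.001788 − 1)×1000 = 1.788 permil
α − 1 = ε/1000 = -0.0212
f^(α−1) = 0.818^(-0.0212) = 1.004268
δ_res = (1.788 + 1000) × 1.004268 − 1000 = 1006.063 − 1000 = 6.06 permil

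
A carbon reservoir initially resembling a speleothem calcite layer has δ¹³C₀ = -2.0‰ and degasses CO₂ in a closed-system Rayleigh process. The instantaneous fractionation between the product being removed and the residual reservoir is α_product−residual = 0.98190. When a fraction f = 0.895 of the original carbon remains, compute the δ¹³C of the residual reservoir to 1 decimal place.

Rayleigh residual: δ_res = (δ₀ + 1000)·f^(α−1) − 1000
α − 1 = -0.01810
f^(α−1) = 0.895^(-0.01810) = 1.002010
δ_res = (-2.0 + 1000) × 1.002010 − 1000 = 1000.006 − 1000 = 0.01‰

0.0‰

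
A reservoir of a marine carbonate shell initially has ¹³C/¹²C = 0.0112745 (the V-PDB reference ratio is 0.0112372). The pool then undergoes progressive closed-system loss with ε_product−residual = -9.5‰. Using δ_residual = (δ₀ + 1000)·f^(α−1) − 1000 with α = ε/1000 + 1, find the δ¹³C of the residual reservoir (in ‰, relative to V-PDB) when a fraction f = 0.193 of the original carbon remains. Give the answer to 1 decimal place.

19.1‰

δ₀ = (0.0112745/0.0112372 − 1)×1000 = (1.003319 − 1)×1000 = 3.319‰
α − 1 = ε/1000 = -0.0095
f^(α−1) = 0.193^(-0.0095) = 1.015751
δ_res = (3.319 + 1000) × 1.015751 − 1000 = 1019.122 − 1000 = 19.12‰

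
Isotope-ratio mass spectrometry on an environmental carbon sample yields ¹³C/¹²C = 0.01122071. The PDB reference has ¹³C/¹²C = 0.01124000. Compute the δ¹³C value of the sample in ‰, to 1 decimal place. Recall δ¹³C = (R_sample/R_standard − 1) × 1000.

-1.7‰

δ¹³C = (R_sample / R_standard − 1) × 1000
R_sample / R_standard = 0.01122071 / 0.01124000 = 0.998284
δ¹³C = (0.998284 − 1) × 1000 = -1.72‰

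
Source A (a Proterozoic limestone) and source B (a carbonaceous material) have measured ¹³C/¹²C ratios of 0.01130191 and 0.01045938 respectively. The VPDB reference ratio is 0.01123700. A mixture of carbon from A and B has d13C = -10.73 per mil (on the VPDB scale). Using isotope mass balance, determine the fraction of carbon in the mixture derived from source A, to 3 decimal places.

0.780

δ_A = (0.01130191/0.01123700 − 1)×1000 = (1.005776 − 1)×1000 = 5.776 per mil
δ_B = (0.01045938/0.01123700 − 1)×1000 = (0.930798 − 1)×1000 = -69.202 per mil
f_A = (δ_mix − δ_B)/(δ_A − δ_B) = (-10.73 − (-69.202))/(5.776 − (-69.202))
f_A = 58.472 / 74.978 = 0.7798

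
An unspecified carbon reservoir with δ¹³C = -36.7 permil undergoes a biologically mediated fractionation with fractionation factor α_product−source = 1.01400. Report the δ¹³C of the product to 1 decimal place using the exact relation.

-23.2 permil

δ_product = (δ_source + 1000)·α − 1000
δ_product = (-36.7 + 1000) × 1.01400 − 1000
δ_product = 976.786 − 1000 = -23.21 permil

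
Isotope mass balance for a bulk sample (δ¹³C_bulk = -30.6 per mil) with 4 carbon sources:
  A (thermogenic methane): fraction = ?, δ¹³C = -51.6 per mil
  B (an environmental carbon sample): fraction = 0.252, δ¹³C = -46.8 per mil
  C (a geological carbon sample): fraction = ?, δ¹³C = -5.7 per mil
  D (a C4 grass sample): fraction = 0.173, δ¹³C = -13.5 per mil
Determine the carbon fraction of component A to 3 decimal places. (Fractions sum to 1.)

0.287

Let f_A and f_C be the unknown fractions; fractions sum to 1 so f_A + f_C = 0.575.
Mass balance: Σ fᵢ·δᵢ = δ_bulk ⇒ f_A·(-51.6) + f_C·(-5.7) = -30.6 − (-14.129) = -16.471
Substitute f_C = 0.575 − f_A:
f_A·(-51.6 − -5.7) = -16.471 − 0.575×(-5.7) = -13.193
f_A = -13.193 / -45.9 = 0.2874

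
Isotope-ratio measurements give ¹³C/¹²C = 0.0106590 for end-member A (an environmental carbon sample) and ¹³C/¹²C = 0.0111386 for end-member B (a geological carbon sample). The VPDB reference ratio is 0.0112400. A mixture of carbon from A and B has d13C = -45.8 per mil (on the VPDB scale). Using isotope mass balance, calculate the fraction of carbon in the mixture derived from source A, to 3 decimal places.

δ_A = (0.0106590/0.0112400 − 1)×1000 = (0.948310 − 1)×1000 = -51.690 per mil
δ_B = (0.0111386/0.0112400 − 1)×1000 = (0.990979 − 1)×1000 = -9.021 per mil
f_A = (δ_mix − δ_B)/(δ_A − δ_B) = (-45.8 − (-9.021))/(-51.690 − (-9.021))
f_A = -36.779 / -42.669 = 0.8620

0.862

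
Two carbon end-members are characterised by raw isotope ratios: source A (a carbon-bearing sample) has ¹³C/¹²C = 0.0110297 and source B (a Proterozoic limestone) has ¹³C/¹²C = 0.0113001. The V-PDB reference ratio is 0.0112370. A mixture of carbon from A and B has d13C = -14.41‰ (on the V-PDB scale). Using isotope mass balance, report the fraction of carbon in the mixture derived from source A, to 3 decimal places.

0.832

δ_A = (0.0110297/0.0112370 − 1)×1000 = (0.981552 − 1)×1000 = -18.448‰
δ_B = (0.0113001/0.0112370 − 1)×1000 = (1.005615 − 1)×1000 = 5.615‰
f_A = (δ_mix − δ_B)/(δ_A − δ_B) = (-14.41 − (5.615))/(-18.448 − (5.615))
f_A = -20.025 / -24.063 = 0.8322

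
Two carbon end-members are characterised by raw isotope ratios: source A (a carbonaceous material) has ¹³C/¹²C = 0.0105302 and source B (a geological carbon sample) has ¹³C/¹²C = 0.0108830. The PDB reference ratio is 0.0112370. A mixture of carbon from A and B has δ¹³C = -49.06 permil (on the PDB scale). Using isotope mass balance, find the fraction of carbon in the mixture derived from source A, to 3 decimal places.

δ_A = (0.0105302/0.0112370 − 1)×1000 = (0.937101 − 1)×1000 = -62.899 permil
δ_B = (0.0108830/0.0112370 − 1)×1000 = (0.968497 − 1)×1000 = -31.503 permil
f_A = (δ_mix − δ_B)/(δ_A − δ_B) = (-49.06 − (-31.503))/(-62.899 − (-31.503))
f_A = -17.557 / -31.396 = 0.5592

0.559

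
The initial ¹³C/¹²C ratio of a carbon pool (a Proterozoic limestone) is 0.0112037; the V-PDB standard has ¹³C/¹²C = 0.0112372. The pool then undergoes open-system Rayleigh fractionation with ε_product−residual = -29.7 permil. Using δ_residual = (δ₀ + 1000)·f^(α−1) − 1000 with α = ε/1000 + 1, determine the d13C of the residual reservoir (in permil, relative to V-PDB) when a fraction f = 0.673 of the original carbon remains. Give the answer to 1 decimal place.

δ₀ = (0.0112037/0.0112372 − 1)×1000 = (0.997019 − 1)×1000 = -2.981 permil
α − 1 = ε/1000 = -0.0297
f^(α−1) = 0.673^(-0.0297) = 1.011831
δ_res = (-2.981 + 1000) × 1.011831 − 1000 = 1008.814 − 1000 = 8.81 permil

8.8 permil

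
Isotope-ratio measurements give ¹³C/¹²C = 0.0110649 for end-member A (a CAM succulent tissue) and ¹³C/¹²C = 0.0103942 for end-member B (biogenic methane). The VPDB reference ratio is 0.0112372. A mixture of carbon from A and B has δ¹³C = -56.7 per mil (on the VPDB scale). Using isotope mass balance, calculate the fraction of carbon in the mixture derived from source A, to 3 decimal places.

0.307

δ_A = (0.0110649/0.0112372 − 1)×1000 = (0.984667 − 1)×1000 = -15.333 per mil
δ_B = (0.0103942/0.0112372 − 1)×1000 = (0.924981 − 1)×1000 = -75.019 per mil
f_A = (δ_mix − δ_B)/(δ_A − δ_B) = (-56.7 − (-75.019))/(-15.333 − (-75.019))
f_A = 18.319 / 59.686 = 0.3069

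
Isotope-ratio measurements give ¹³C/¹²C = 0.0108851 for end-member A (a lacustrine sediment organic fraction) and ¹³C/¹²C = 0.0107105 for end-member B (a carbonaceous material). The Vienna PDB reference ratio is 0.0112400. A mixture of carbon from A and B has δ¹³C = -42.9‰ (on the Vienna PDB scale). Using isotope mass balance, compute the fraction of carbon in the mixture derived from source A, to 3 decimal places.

0.271

δ_A = (0.0108851/0.0112400 − 1)×1000 = (0.968425 − 1)×1000 = -31.575‰
δ_B = (0.0107105/0.0112400 − 1)×1000 = (0.952891 − 1)×1000 = -47.109‰
f_A = (δ_mix − δ_B)/(δ_A − δ_B) = (-42.9 − (-47.109))/(-31.575 − (-47.109))
f_A = 4.209 / 15.534 = 0.2709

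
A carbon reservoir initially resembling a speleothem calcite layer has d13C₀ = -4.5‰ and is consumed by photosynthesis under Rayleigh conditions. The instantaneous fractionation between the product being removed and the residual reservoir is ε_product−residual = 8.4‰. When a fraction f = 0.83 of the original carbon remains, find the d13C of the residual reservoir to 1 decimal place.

Rayleigh residual: δ_res = (δ₀ + 1000)·f^(α−1) − 1000
α = ε/1000 + 1 = 1.00840, so α − 1 = 0.00840
f^(α−1) = 0.83^(0.00840) = 0.998436
δ_res = (-4.5 + 1000) × 0.998436 − 1000 = 993.943 − 1000 = -6.06‰

-6.1‰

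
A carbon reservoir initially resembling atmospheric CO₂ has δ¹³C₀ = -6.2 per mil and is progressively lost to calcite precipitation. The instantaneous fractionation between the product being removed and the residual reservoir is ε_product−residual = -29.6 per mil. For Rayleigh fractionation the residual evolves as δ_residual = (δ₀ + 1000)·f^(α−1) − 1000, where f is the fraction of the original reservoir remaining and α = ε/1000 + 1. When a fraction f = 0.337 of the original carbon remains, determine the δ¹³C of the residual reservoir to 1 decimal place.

26.3 per mil

Rayleigh residual: δ_res = (δ₀ + 1000)·f^(α−1) − 1000
α = ε/1000 + 1 = 0.97040, so α − 1 = -0.02960
f^(α−1) = 0.337^(-0.02960) = 1.032719
δ_res = (-6.2 + 1000) × 1.032719 − 1000 = 1026.316 − 1000 = 26.32 per mil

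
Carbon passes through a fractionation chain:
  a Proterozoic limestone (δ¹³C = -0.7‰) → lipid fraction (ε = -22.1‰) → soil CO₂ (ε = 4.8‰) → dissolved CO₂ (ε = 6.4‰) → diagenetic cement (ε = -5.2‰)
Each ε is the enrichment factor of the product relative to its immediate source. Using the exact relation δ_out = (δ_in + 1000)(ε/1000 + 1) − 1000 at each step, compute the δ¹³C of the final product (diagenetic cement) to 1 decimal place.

step 1: δ = (-0.70 + 1000)·(-22.1/1000 + 1) − 1000 = -22.78‰
step 2: δ = (-22.78 + 1000)·(4.8/1000 + 1) − 1000 = -18.09‰
step 3: δ = (-18.09 + 1000)·(6.4/1000 + 1) − 1000 = -11.81‰
step 4: δ = (-11.81 + 1000)·(-5.2/1000 + 1) − 1000 = -16.95‰

-16.9‰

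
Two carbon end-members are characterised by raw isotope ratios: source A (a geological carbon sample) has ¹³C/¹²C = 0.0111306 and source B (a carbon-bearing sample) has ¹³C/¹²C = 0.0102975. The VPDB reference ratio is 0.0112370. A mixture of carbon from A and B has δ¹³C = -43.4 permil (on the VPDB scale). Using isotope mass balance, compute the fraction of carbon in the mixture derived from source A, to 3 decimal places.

δ_A = (0.0111306/0.0112370 − 1)×1000 = (0.990531 − 1)×1000 = -9.469 permil
δ_B = (0.0102975/0.0112370 − 1)×1000 = (0.916392 − 1)×1000 = -83.608 permil
f_A = (δ_mix − δ_B)/(δ_A − δ_B) = (-43.4 − (-83.608))/(-9.469 − (-83.608))
f_A = 40.208 / 74.139 = 0.5423

0.542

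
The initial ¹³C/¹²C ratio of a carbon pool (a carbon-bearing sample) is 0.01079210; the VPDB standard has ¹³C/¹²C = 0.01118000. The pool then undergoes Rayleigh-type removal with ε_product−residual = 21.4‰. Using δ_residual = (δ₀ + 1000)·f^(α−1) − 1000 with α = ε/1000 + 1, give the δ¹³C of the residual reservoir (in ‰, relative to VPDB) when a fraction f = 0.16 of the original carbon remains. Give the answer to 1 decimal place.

-71.8‰

δ₀ = (0.01079210/0.01118000 − 1)×1000 = (0.965304 − 1)×1000 = -34.696‰
α − 1 = ε/1000 = 0.0214
f^(α−1) = 0.16^(0.0214) = 0.961542
δ_res = (-34.696 + 1000) × 0.961542 − 1000 = 928.180 − 1000 = -71.82‰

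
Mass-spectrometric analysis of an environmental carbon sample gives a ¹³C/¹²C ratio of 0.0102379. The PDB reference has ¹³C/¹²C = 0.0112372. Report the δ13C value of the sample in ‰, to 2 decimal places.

δ13C = (R_sample / R_standard − 1) × 1000
R_sample / R_standard = 0.0102379 / 0.0112372 = 0.911072
δ13C = (0.911072 − 1) × 1000 = -88.928‰

-88.93‰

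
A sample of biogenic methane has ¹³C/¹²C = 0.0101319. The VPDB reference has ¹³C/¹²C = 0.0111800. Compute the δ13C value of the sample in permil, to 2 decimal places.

δ13C = (R_sample / R_standard − 1) × 1000
R_sample / R_standard = 0.0101319 / 0.0111800 = 0.906252
δ13C = (0.906252 − 1) × 1000 = -93.748 permil

-93.75 permil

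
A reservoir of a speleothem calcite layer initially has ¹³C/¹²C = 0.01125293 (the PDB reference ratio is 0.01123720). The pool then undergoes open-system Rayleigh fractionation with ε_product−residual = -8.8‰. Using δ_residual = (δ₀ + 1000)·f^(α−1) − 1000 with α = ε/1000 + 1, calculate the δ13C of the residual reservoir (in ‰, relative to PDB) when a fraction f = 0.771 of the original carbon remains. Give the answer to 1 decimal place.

δ₀ = (0.01125293/0.01123720 − 1)×1000 = (1.001400 − 1)×1000 = 1.400‰
α − 1 = ε/1000 = -0.0088
f^(α−1) = 0.771^(-0.0088) = 1.002291
δ_res = (1.400 + 1000) × 1.002291 − 1000 = 1003.694 − 1000 = 3.69‰

3.7‰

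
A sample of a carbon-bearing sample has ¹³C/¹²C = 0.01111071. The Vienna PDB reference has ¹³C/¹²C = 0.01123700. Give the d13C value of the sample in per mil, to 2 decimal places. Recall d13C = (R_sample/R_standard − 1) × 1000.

d13C = (R_sample / R_standard − 1) × 1000
R_sample / R_standard = 0.01111071 / 0.01123700 = 0.988761
d13C = (0.988761 − 1) × 1000 = -11.239 per mil

-11.24 per mil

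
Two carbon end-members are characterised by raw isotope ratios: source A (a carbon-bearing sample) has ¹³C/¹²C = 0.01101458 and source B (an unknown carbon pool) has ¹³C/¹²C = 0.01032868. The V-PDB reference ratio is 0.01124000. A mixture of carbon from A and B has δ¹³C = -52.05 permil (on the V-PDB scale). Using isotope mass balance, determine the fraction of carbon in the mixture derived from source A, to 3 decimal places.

0.476

δ_A = (0.01101458/0.01124000 − 1)×1000 = (0.979945 − 1)×1000 = -20.055 permil
δ_B = (0.01032868/0.01124000 − 1)×1000 = (0.918922 − 1)×1000 = -81.078 permil
f_A = (δ_mix − δ_B)/(δ_A − δ_B) = (-52.05 − (-81.078))/(-20.055 − (-81.078))
f_A = 29.028 / 61.023 = 0.4757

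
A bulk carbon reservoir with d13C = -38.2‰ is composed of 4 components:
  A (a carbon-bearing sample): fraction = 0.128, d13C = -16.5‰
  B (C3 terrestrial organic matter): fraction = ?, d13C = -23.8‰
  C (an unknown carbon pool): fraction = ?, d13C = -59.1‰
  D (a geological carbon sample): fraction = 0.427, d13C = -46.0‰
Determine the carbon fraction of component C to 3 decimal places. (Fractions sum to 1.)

Let f_C and f_B be the unknown fractions; fractions sum to 1 so f_C + f_B = 0.445.
Mass balance: Σ fᵢ·δᵢ = δ_bulk ⇒ f_C·(-59.1) + f_B·(-23.8) = -38.2 − (-21.754) = -16.446
Substitute f_B = 0.445 − f_C:
f_C·(-59.1 − -23.8) = -16.446 − 0.445×(-23.8) = -5.855
f_C = -5.855 / -35.3 = 0.1659

0.166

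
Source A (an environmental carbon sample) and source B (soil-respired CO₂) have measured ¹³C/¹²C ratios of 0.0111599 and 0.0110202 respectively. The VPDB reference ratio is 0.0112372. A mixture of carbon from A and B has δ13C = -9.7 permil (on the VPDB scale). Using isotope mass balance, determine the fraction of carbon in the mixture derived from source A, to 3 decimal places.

δ_A = (0.0111599/0.0112372 − 1)×1000 = (0.993121 − 1)×1000 = -6.879 permil
δ_B = (0.0110202/0.0112372 − 1)×1000 = (0.980689 − 1)×1000 = -19.311 permil
f_A = (δ_mix − δ_B)/(δ_A − δ_B) = (-9.7 − (-19.311))/(-6.879 − (-19.311))
f_A = 9.611 / 12.432 = 0.7731

0.773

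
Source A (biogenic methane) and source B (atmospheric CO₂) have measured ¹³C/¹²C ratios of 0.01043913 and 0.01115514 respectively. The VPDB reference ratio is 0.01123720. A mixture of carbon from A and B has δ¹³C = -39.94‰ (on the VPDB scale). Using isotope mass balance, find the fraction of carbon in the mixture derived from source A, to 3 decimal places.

0.512

δ_A = (0.01043913/0.01123720 − 1)×1000 = (0.928980 − 1)×1000 = -71.020‰
δ_B = (0.01115514/0.01123720 − 1)×1000 = (0.992697 − 1)×1000 = -7.303‰
f_A = (δ_mix − δ_B)/(δ_A − δ_B) = (-39.94 − (-7.303))/(-71.020 − (-7.303))
f_A = -32.637 / -63.718 = 0.5122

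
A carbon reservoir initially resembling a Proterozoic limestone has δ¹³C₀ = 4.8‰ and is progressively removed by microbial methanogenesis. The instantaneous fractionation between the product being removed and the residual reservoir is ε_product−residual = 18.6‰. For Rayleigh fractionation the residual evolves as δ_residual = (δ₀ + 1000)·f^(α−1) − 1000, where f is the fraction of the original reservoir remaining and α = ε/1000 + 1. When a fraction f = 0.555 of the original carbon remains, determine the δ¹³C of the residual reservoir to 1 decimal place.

Rayleigh residual: δ_res = (δ₀ + 1000)·f^(α−1) − 1000
α = ε/1000 + 1 = 1.01860, so α − 1 = 0.01860
f^(α−1) = 0.555^(0.01860) = 0.989108
δ_res = (4.8 + 1000) × 0.989108 − 1000 = 993.856 − 1000 = -6.14‰

-6.1‰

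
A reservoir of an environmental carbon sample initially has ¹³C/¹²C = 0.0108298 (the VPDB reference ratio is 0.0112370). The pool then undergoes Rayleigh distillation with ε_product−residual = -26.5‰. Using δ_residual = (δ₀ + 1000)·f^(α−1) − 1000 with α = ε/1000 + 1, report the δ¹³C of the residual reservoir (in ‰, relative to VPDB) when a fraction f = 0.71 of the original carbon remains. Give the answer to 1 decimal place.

δ₀ = (0.0108298/0.0112370 − 1)×1000 = (0.963763 − 1)×1000 = -36.237‰
α − 1 = ε/1000 = -0.0265
f^(α−1) = 0.71^(-0.0265) = 1.009117
δ_res = (-36.237 + 1000) × 1.009117 − 1000 = 972.549 − 1000 = -27.45‰

-27.5‰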